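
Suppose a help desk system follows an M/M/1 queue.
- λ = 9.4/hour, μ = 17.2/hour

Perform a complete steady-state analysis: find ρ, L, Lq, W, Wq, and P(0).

Step 1: ρ = λ/μ = 9.4/17.2 = 0.5465
Step 2: L = λ/(μ-λ) = 9.4/7.80 = 1.2051
Step 3: Lq = λ²/(μ(μ-λ)) = 88.36/(17.2×7.80) = 0.6586
Step 4: W = 1/(μ-λ) = 1/7.80 = 0.1282
Step 5: Wq = λ/(μ(μ-λ)) = 9.4/(17.2×7.80) = 0.07007
Step 6: P(0) = 1-ρ = 0.4535
Verify: L = λW = 9.4×0.1282 = 1.2051 ✔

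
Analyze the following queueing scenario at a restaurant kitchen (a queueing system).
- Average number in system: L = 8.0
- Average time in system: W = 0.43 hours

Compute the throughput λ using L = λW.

Little's Law: L = λW, so λ = L/W
λ = 8.0/0.43 = 18.6047 orders/hour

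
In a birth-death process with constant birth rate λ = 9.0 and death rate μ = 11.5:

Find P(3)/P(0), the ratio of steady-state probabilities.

For constant rates: P(n)/P(0) = (λ/μ)^n
P(3)/P(0) = (9.0/11.5)^3 = 0.7826^3 = 0.4793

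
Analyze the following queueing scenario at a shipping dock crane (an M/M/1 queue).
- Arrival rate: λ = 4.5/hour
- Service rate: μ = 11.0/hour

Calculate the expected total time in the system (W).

First, compute utilization: ρ = λ/μ = 4.5/11.0 = 0.4091
For M/M/1: W = 1/(μ-λ)
W = 1/(11.0-4.5) = 1/6.50
W = 0.1538 hours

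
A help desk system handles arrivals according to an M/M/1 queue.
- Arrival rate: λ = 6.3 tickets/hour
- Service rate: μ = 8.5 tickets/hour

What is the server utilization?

Server utilization: ρ = λ/μ
ρ = 6.3/8.5 = 0.7412
The server is busy 74.12% of the time.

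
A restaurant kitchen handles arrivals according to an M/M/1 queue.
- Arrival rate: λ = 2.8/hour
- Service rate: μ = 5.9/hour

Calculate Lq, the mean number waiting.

ρ = λ/μ = 2.8/5.9 = 0.4746
For M/M/1: Lq = λ²/(μ(μ-λ))
Lq = 7.84/(5.9 × 3.10)
Lq = 0.4286 orders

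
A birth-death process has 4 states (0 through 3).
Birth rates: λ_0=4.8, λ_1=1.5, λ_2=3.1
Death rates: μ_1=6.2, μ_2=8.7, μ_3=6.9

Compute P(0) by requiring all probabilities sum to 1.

Ratios P(n)/P(0) = (λ₀···λₙ₋₁)/(μ₁···μₙ):
P(1)/P(0) = (4.8)/(6.2) = 0.77419
P(2)/P(0) = (4.8×1.5)/(6.2×8.7) = 0.13348
P(3)/P(0) = (4.8×1.5×3.1)/(6.2×8.7×6.9) = 0.059970

Normalization: ∑ P(n) = 1
P(0) × (1.0000 + 0.77419 + 0.13348 + 0.059970) = 1
P(0) × 1.9676 = 1
P(0) = 1/1.9676 = 0.5082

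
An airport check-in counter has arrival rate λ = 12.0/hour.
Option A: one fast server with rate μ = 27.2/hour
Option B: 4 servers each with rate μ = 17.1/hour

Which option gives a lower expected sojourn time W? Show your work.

Option A: single server μ = 27.2 (M/M/1)
  ρ_A = 12.0/27.2 = 0.4412
  W_A = 1/(μ-λ) = 1/(27.2-12.0) = 1/15.20 = 0.06579

Option B: 4 servers μ = 17.1 (M/M/4)
  ρ_B = λ/(cμ) = 12.0/(4×17.1) = 0.1754
  Offered load a = λ/μ = cρ = 12.0/17.1 = 0.7018
  P₀ = [ Σₙ₌₀^3 aⁿ/n! + a^4/(4!(1-ρ)) ]⁻¹
  Σ = a^0/0! + a^1/1! + a^2/2! + a^3/3! = 1.0000 + 0.7018 + 0.2462 + 0.05760 = 2.0056
  a^4/(4!(1-ρ)) = 0.2425/(24 × 0.8246) = 0.01225
  P₀ = 1/(2.0056 + 0.01225) = 0.4956
  Lq = P₀·a^4·ρ / (4!(1-ρ)²) = 0.4956 × 0.2425 × 0.1754 / (24 × 0.6799) = 0.001292
  Wq_B = Lq/λ = 0.001292/12.0 = 0.0001077
  W_B = Wq_B + 1/μ = 0.0001077 + 0.05848 = 0.05859

Since W_B = 0.05859 < W_A = 0.06579, Option B (multiple servers) has the shorter time in system.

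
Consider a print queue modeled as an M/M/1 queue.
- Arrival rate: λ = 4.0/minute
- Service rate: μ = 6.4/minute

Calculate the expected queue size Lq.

ρ = λ/μ = 4.0/6.4 = 0.6250
For M/M/1: Lq = λ²/(μ(μ-λ))
Lq = 16.00/(6.4 × 2.40)
Lq = 1.0417 jobs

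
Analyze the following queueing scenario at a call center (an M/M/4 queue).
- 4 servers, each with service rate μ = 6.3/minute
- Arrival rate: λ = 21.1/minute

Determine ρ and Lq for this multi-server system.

Traffic intensity: ρ = λ/(cμ) = 21.1/(4×6.3) = 0.8373
Since ρ = 0.8373 < 1, system is stable.
Offered load a = λ/μ = cρ = 21.1/6.3 = 3.3492
P₀ = [ Σₙ₌₀^3 aⁿ/n! + a^4/(4!(1-ρ)) ]⁻¹
Σ = a^0/0! + a^1/1! + a^2/2! + a^3/3! = 1.0000 + 3.3492 + 5.6086 + 6.2614 = 16.2192
a^4/(4!(1-ρ)) = 125.8252/(24 × 0.1626984) = 32.2235
P₀ = 1/(16.2192 + 32.2235) = 0.02064
Lq = P₀·a^4·ρ / (4!(1-ρ)²) = 0.020643 × 125.8252 × 0.83730 / (24 × 0.026471) = 3.4233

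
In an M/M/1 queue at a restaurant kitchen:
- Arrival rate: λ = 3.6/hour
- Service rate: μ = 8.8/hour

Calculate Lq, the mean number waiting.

ρ = λ/μ = 3.6/8.8 = 0.4091
For M/M/1: Lq = λ²/(μ(μ-λ))
Lq = 12.96/(8.8 × 5.20)
Lq = 0.2832 orders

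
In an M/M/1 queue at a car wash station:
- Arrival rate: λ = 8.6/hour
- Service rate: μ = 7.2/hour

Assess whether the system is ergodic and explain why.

Stability requires ρ = λ/(cμ) < 1
ρ = 8.6/(1 × 7.2) = 8.6/7.20 = 1.1944
Since 1.1944 ≥ 1, the system is UNSTABLE.
Queue grows without bound. Need μ > λ = 8.6.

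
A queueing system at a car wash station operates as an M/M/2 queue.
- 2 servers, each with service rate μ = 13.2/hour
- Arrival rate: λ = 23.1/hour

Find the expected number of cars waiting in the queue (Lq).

Traffic intensity: ρ = λ/(cμ) = 23.1/(2×13.2) = 0.8750
Since ρ = 0.8750 < 1, system is stable.
Offered load a = λ/μ = cρ = 23.1/13.2 = 1.7500
P₀ = [ Σₙ₌₀^1 aⁿ/n! + a^2/(2!(1-ρ)) ]⁻¹
Σ = a^0/0! + a^1/1! = 1.0000 + 1.7500 = 2.7500
a^2/(2!(1-ρ)) = 3.0625/(2 × 0.1250) = 12.2500
P₀ = 1/(2.7500 + 12.2500) = 0.06667
Lq = P₀·a^2·ρ / (2!(1-ρ)²) = 0.066667 × 3.0625 × 0.87500 / (2 × 0.015625) = 5.7167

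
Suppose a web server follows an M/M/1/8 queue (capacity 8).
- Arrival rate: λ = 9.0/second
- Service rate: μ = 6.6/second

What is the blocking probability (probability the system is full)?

ρ = λ/μ = 9.0/6.6 = 1.36364
P₀ = (1-ρ)/(1-ρ^(K+1)) = (1-1.36364)/(1-1.36364^9) = -0.3636/-15.3041 = 0.02376
P_K = P₀×ρ^K = 0.02376 × 1.36364^8 = 0.02376 × 11.9563 = 0.2841
Blocking probability = 28.41%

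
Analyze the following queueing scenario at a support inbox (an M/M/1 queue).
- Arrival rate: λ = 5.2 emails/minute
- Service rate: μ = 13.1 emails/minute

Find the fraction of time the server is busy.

Server utilization: ρ = λ/μ
ρ = 5.2/13.1 = 0.3969
The server is busy 39.69% of the time.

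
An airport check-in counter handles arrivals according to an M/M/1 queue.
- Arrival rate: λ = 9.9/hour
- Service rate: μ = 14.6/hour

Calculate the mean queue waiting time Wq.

First, compute utilization: ρ = λ/μ = 9.9/14.6 = 0.6781
For M/M/1: Wq = λ/(μ(μ-λ))
Wq = 9.9/(14.6 × (14.6-9.9))
Wq = 9.9/(14.6 × 4.70)
Wq = 0.1443 hours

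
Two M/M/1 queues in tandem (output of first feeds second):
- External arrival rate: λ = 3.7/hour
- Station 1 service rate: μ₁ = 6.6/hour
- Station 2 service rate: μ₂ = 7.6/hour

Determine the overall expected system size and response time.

By Jackson's theorem, each station behaves as independent M/M/1.
Station 1: ρ₁ = 3.7/6.6 = 0.5606, L₁ = ρ₁/(1-ρ₁) = λ/(μ₁-λ) = 3.7/2.90 = 1.2759
Station 2: ρ₂ = 3.7/7.6 = 0.4868, L₂ = ρ₂/(1-ρ₂) = λ/(μ₂-λ) = 3.7/3.90 = 0.9487
Total: L = L₁ + L₂ = 1.2759 + 0.9487 = 2.2246
W = L/λ = 2.2246/3.7 = 0.6012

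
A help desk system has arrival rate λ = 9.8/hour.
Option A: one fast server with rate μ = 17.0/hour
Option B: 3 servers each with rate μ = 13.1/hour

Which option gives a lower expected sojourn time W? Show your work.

Option A: single server μ = 17.0 (M/M/1)
  ρ_A = 9.8/17.0 = 0.5765
  W_A = 1/(μ-λ) = 1/(17.0-9.8) = 1/7.20 = 0.1389

Option B: 3 servers μ = 13.1 (M/M/3)
  ρ_B = λ/(cμ) = 9.8/(3×13.1) = 0.2494
  Offered load a = λ/μ = cρ = 9.8/13.1 = 0.7481
  P₀ = [ Σₙ₌₀^2 aⁿ/n! + a^3/(3!(1-ρ)) ]⁻¹
  Σ = a^0/0! + a^1/1! + a^2/2! = 1.0000 + 0.7481 + 0.2798 = 2.0279
  a^3/(3!(1-ρ)) = 0.41866/(6 × 0.75064) = 0.09296
  P₀ = 1/(2.0279 + 0.09296) = 0.4715
  Lq = P₀·a^3·ρ / (3!(1-ρ)²) = 0.4715 × 0.4187 × 0.2494 / (6 × 0.5635) = 0.01456
  Wq_B = Lq/λ = 0.0145604/9.8 = 0.0014858
  W_B = Wq_B + 1/μ = 0.0014858 + 0.076336 = 0.07782

Since W_B = 0.07782 < W_A = 0.1389, Option B (multiple servers) has the shorter time in system.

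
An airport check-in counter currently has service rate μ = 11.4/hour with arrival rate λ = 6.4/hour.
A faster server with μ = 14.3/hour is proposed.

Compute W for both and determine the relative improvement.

System 1: ρ₁ = 6.4/11.4 = 0.5614, W₁ = 1/(11.4-6.4) = 0.20000
System 2: ρ₂ = 6.4/14.3 = 0.4476, W₂ = 1/(14.3-6.4) = 0.12658
Improvement: (W₁-W₂)/W₁ = (0.20000-0.12658)/0.20000 = 36.71%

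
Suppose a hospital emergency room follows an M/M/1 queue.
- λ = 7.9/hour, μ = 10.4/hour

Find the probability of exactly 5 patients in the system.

ρ = λ/μ = 7.9/10.4 = 0.75962
P(n) = (1-ρ)ρⁿ
P(5) = (1-0.75962) × 0.75962^5
P(5) = 0.2404 × 0.2529
P(5) = 0.06080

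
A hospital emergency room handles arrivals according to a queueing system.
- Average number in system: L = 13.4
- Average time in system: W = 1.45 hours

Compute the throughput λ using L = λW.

Little's Law: L = λW, so λ = L/W
λ = 13.4/1.45 = 9.2414 patients/hour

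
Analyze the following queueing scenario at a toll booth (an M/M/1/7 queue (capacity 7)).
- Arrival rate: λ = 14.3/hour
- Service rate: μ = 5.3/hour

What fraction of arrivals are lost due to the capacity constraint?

ρ = λ/μ = 14.3/5.3 = 2.69811
P₀ = (1-ρ)/(1-ρ^(K+1)) = (1-2.69811)/(1-2.69811^8) = -1.6981/-2807.5180 = 0.0006048
P_K = P₀×ρ^K = 0.00060484 × 2.69811^7 = 0.00060484 × 1040.9205 = 0.6296
Blocking probability = 62.96%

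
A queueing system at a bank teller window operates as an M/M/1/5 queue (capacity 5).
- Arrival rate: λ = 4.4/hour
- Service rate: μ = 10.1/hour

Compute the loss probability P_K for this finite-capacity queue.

ρ = λ/μ = 4.4/10.1 = 0.43564
P₀ = (1-ρ)/(1-ρ^(K+1)) = (1-0.43564)/(1-0.43564^6) = 0.56436/0.99316 = 0.5682
P_K = P₀×ρ^K = 0.56824 × 0.43564^5 = 0.56824 × 0.015691 = 0.008916
Blocking probability = 0.89%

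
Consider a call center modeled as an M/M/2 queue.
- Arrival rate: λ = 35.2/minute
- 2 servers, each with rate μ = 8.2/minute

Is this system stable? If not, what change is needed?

Stability requires ρ = λ/(cμ) < 1
ρ = 35.2/(2 × 8.2) = 35.2/16.40 = 2.1463
Since 2.1463 ≥ 1, the system is UNSTABLE.
Need c > λ/μ = 35.2/8.2 = 4.29.
Minimum servers needed: c = 5.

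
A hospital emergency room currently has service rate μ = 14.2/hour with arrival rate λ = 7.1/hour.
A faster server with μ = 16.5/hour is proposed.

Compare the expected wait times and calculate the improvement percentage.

System 1: ρ₁ = 7.1/14.2 = 0.5000, W₁ = 1/(14.2-7.1) = 0.14085
System 2: ρ₂ = 7.1/16.5 = 0.4303, W₂ = 1/(16.5-7.1) = 0.10638
Improvement: (W₁-W₂)/W₁ = (0.14085-0.10638)/0.14085 = 24.47%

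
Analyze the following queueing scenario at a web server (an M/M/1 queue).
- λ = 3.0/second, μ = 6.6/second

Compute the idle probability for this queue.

ρ = λ/μ = 3.0/6.6 = 0.4545
P(0) = 1 - ρ = 1 - 0.4545 = 0.5455
The server is idle 54.55% of the time.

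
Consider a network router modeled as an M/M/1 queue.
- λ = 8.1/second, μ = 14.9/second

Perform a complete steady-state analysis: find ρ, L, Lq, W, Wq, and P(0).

Step 1: ρ = λ/μ = 8.1/14.9 = 0.5436
Step 2: L = λ/(μ-λ) = 8.1/6.80 = 1.1912
Step 3: Lq = λ²/(μ(μ-λ)) = 65.61/(14.9×6.80) = 0.6476
Step 4: W = 1/(μ-λ) = 1/6.80 = 0.14706
Step 5: Wq = λ/(μ(μ-λ)) = 8.1/(14.9×6.80) = 0.07994
Step 6: P(0) = 1-ρ = 0.4564
Verify: L = λW = 8.1×0.14706 = 1.1912 ✔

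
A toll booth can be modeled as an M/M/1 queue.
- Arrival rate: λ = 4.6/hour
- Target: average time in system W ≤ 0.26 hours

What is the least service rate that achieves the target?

For M/M/1: W = 1/(μ-λ)
Need W ≤ 0.26, so 1/(μ-λ) ≤ 0.26
μ - λ ≥ 1/0.26 = 3.8462
μ ≥ 4.6 + 3.8462 = 8.4462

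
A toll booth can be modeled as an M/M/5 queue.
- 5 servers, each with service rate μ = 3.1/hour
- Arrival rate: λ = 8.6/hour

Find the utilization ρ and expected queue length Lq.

Traffic intensity: ρ = λ/(cμ) = 8.6/(5×3.1) = 0.5548
Since ρ = 0.5548 < 1, system is stable.
Offered load a = λ/μ = cρ = 8.6/3.1 = 2.7742
P₀ = [ Σₙ₌₀^4 aⁿ/n! + a^5/(5!(1-ρ)) ]⁻¹
Σ = a^0/0! + a^1/1! + a^2/2! + a^3/3! + a^4/4! = 1.000000 + 2.774194 + 3.848075 + 3.558435 + 2.467947 = 13.6487
a^5/(5!(1-ρ)) = 164.3175/(120 × 0.44516) = 3.0760
P₀ = 1/(13.6487 + 3.0760) = 0.05979
Lq = P₀·a^5·ρ / (5!(1-ρ)²) = 0.05979 × 164.3175 × 0.5548 / (120 × 0.1982) = 0.2292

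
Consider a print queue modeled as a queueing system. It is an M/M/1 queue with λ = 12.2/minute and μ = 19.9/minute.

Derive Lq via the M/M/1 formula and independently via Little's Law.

Method 1 (direct): Lq = λ²/(μ(μ-λ)) = 148.84/(19.9 × 7.70) = 0.9714

Method 2 (Little's Law):
W = 1/(μ-λ) = 1/7.70 = 0.12987
Wq = W - 1/μ = 0.12987 - 0.050251 = 0.07962
Lq = λWq = 12.2 × 0.07962 = 0.9714 ✔ (matches Method 1)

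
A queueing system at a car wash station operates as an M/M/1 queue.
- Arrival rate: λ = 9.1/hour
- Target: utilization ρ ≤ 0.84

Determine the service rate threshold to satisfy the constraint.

ρ = λ/μ, so μ = λ/ρ
μ ≥ 9.1/0.84 = 10.8333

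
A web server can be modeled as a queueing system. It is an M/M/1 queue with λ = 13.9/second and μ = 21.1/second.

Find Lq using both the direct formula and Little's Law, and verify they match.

Method 1 (direct): Lq = λ²/(μ(μ-λ)) = 193.21/(21.1 × 7.20) = 1.2718

Method 2 (Little's Law):
W = 1/(μ-λ) = 1/7.20 = 0.13889
Wq = W - 1/μ = 0.13889 - 0.047393 = 0.09150
Lq = λWq = 13.9 × 0.09150 = 1.2718 ✔ (matches Method 1)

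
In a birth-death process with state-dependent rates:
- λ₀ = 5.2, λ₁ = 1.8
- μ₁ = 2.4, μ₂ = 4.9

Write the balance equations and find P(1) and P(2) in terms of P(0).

Balance equations:
State 0: λ₀P₀ = μ₁P₁ → P₁ = (λ₀/μ₁)P₀ = (5.2/2.4)P₀ = 2.1667P₀
State 1: P₂ = (λ₀λ₁)/(μ₁μ₂)P₀ = (5.2×1.8)/(2.4×4.9)P₀ = 0.7959P₀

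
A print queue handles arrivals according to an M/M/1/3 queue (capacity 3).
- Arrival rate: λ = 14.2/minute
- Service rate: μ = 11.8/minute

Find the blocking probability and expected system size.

ρ = λ/μ = 14.2/11.8 = 1.2034
P₀ = (1-ρ)/(1-ρ^(K+1)) = (1-1.2034)/(1-1.2034^4) = -0.2034/-1.0972 = 0.1854
P_K = P₀×ρ^K = 0.1854 × 1.2034^3 = 0.1854 × 1.7427 = 0.3231
Blocking probability P_3 = 0.3231 (32.31%)
L = ρ[1 - (K+1)ρ^K + Kρ^(K+1)] / [(1-ρ)(1-ρ^(K+1))]
L = 1.2034 × (1 - 4×1.74273 + 3×2.09720) / ((1 - 1.2034) × (1 - 2.09720)) = 1.7292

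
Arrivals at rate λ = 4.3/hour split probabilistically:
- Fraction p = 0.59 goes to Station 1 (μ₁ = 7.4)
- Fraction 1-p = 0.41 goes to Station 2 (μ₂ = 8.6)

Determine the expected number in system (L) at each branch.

Effective rates: λ₁ = 4.3×0.59 = 2.537, λ₂ = 4.3×0.41 = 1.763
Station 1: ρ₁ = 2.537/7.4 = 0.34284, L₁ = ρ₁/(1-ρ₁) = 0.34284/(1-0.34284) = 0.5217
Station 2: ρ₂ = 1.763/8.6 = 0.2050, L₂ = ρ₂/(1-ρ₂) = 0.2050/(1-0.2050) = 0.2579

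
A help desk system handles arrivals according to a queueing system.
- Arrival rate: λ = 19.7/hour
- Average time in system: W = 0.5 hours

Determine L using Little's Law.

Little's Law: L = λW
L = 19.7 × 0.5 = 9.8500 tickets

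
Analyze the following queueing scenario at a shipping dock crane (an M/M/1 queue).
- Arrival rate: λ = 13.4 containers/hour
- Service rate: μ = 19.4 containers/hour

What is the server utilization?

Server utilization: ρ = λ/μ
ρ = 13.4/19.4 = 0.6907
The server is busy 69.07% of the time.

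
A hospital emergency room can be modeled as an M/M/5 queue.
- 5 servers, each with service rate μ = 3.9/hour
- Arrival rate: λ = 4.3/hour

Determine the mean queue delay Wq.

Traffic intensity: ρ = λ/(cμ) = 4.3/(5×3.9) = 0.2205
Since ρ = 0.2205 < 1, system is stable.
Offered load a = λ/μ = cρ = 4.3/3.9 = 1.1026
P₀ = [ Σₙ₌₀^4 aⁿ/n! + a^5/(5!(1-ρ)) ]⁻¹
Σ = a^0/0! + a^1/1! + a^2/2! + a^3/3! + a^4/4! = 1.0000 + 1.1026 + 0.6078 + 0.2234 + 0.06157 = 2.9954
a^5/(5!(1-ρ)) = 1.6294/(120 × 0.7795) = 0.01742
P₀ = 1/(2.9954 + 0.01742) = 0.3319
Lq = P₀·a^5·ρ / (5!(1-ρ)²) = 0.33192 × 1.6294 × 0.22051 / (120 × 0.60760) = 0.001636
Wq = Lq/λ = 0.0016356/4.3 = 0.0003804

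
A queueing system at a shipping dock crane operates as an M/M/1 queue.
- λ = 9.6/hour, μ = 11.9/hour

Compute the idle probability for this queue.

ρ = λ/μ = 9.6/11.9 = 0.8067
P(0) = 1 - ρ = 1 - 0.8067 = 0.1933
The server is idle 19.33% of the time.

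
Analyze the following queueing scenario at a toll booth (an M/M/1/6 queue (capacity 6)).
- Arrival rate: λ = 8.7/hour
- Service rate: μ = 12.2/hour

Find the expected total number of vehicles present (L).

ρ = λ/μ = 8.7/12.2 = 0.71311
P₀ = (1-ρ)/(1-ρ^(K+1)) = (1-0.71311)/(1-0.71311^7) = 0.2869/0.9062 = 0.3166
P_K = P₀×ρ^K = 0.3166 × 0.71311^6 = 0.3166 × 0.1315 = 0.04163
L = ρ[1 - (K+1)ρ^K + Kρ^(K+1)] / [(1-ρ)(1-ρ^(K+1))]
L = 0.71311 × (1 - 7×0.131504 + 6×0.0937769) / ((1 - 0.71311) × (1 - 0.0937769)) = 1.7613 vehicles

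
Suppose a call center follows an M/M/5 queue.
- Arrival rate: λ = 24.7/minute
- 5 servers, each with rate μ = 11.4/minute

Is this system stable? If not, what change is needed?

Stability requires ρ = λ/(cμ) < 1
ρ = 24.7/(5 × 11.4) = 24.7/57.00 = 0.4333
Since 0.4333 < 1, the system is STABLE.
The servers are busy 43.33% of the time.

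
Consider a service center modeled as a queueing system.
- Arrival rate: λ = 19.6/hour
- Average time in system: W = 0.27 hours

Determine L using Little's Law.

Little's Law: L = λW
L = 19.6 × 0.27 = 5.2920 customers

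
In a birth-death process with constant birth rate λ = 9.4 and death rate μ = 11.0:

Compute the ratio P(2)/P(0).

For constant rates: P(n)/P(0) = (λ/μ)^n
P(2)/P(0) = (9.4/11.0)^2 = 0.8545^2 = 0.7302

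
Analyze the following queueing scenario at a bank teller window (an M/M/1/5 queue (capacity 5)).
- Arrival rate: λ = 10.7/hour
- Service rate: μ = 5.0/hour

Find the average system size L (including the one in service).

ρ = λ/μ = 10.7/5.0 = 2.1400
P₀ = (1-ρ)/(1-ρ^(K+1)) = (1-2.1400)/(1-2.1400^6) = -1.1400/-95.0467 = 0.01199
P_K = P₀×ρ^K = 0.011994 × 2.1400^5 = 0.011994 × 44.8817 = 0.5383
L = ρ[1 - (K+1)ρ^K + Kρ^(K+1)] / [(1-ρ)(1-ρ^(K+1))]
L = 2.1400 × (1 - 6×44.8817 + 5×96.0467) / ((1 - 2.1400) × (1 - 96.0467)) = 4.1859 transactions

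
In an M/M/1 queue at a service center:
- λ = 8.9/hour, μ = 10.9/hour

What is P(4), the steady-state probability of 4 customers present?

ρ = λ/μ = 8.9/10.9 = 0.8165
P(n) = (1-ρ)ρⁿ
P(4) = (1-0.8165) × 0.8165^4
P(4) = 0.18350 × 0.44445
P(4) = 0.08156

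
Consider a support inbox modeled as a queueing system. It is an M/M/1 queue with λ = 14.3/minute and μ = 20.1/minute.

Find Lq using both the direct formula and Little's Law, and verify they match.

Method 1 (direct): Lq = λ²/(μ(μ-λ)) = 204.49/(20.1 × 5.80) = 1.7541

Method 2 (Little's Law):
W = 1/(μ-λ) = 1/5.80 = 0.172414
Wq = W - 1/μ = 0.172414 - 0.0497512 = 0.122663
Lq = λWq = 14.3 × 0.122663 = 1.7541 ✔ (matches Method 1)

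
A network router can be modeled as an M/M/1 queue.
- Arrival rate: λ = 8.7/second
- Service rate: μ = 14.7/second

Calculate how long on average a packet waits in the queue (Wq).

First, compute utilization: ρ = λ/μ = 8.7/14.7 = 0.5918
For M/M/1: Wq = λ/(μ(μ-λ))
Wq = 8.7/(14.7 × (14.7-8.7))
Wq = 8.7/(14.7 × 6.00)
Wq = 0.09864 seconds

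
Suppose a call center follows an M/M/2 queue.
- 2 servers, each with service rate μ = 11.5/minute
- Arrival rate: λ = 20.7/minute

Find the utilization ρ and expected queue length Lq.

Traffic intensity: ρ = λ/(cμ) = 20.7/(2×11.5) = 0.9000
Since ρ = 0.9000 < 1, system is stable.
Offered load a = λ/μ = cρ = 20.7/11.5 = 1.8000
P₀ = [ Σₙ₌₀^1 aⁿ/n! + a^2/(2!(1-ρ)) ]⁻¹
Σ = a^0/0! + a^1/1! = 1.0000 + 1.8000 = 2.8000
a^2/(2!(1-ρ)) = 3.2400/(2 × 0.1000) = 16.2000
P₀ = 1/(2.8000 + 16.2000) = 0.05263
Lq = P₀·a^2·ρ / (2!(1-ρ)²) = 0.052632 × 3.2400 × 0.90000 / (2 × 0.010000) = 7.6737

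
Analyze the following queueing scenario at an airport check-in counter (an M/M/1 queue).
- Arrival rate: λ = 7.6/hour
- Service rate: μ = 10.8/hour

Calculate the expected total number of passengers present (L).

ρ = λ/μ = 7.6/10.8 = 0.7037
For M/M/1: L = λ/(μ-λ)
L = 7.6/(10.8-7.6) = 7.6/3.20
L = 2.3750 passengers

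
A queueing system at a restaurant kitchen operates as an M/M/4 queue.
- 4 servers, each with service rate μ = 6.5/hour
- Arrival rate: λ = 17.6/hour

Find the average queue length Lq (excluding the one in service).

Traffic intensity: ρ = λ/(cμ) = 17.6/(4×6.5) = 0.6769
Since ρ = 0.6769 < 1, system is stable.
Offered load a = λ/μ = cρ = 17.6/6.5 = 2.7077
P₀ = [ Σₙ₌₀^3 aⁿ/n! + a^4/(4!(1-ρ)) ]⁻¹
Σ = a^0/0! + a^1/1! + a^2/2! + a^3/3! = 1.0000 + 2.7077 + 3.6658 + 3.3086 = 10.6821
a^4/(4!(1-ρ)) = 53.7523/(24 × 0.32308) = 6.9323
P₀ = 1/(10.6821 + 6.9323) = 0.05677
Lq = P₀·a^4·ρ / (4!(1-ρ)²) = 0.056772 × 53.7523 × 0.67692 / (24 × 0.10438) = 0.8246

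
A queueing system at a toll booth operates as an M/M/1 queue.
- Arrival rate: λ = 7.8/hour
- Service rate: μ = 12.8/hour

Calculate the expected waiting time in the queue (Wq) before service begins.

First, compute utilization: ρ = λ/μ = 7.8/12.8 = 0.6094
For M/M/1: Wq = λ/(μ(μ-λ))
Wq = 7.8/(12.8 × (12.8-7.8))
Wq = 7.8/(12.8 × 5.00)
Wq = 0.1219 hours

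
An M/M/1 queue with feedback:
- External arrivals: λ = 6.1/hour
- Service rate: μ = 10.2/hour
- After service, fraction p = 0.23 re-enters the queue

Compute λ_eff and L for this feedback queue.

Effective arrival rate: λ_eff = λ/(1-p) = 6.1/(1-0.23) = 6.1/0.77 = 7.922078
ρ = λ_eff/μ = 7.922078/10.2 = 0.776674
L = ρ/(1-ρ) = 0.776674/(1-0.776674) = 3.4778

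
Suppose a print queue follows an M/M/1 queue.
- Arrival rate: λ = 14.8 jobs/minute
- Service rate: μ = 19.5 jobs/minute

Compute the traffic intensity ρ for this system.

Server utilization: ρ = λ/μ
ρ = 14.8/19.5 = 0.7590
The server is busy 75.90% of the time.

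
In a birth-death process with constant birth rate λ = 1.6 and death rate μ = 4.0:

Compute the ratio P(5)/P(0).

For constant rates: P(n)/P(0) = (λ/μ)^n
P(5)/P(0) = (1.6/4.0)^5 = 0.4000^5 = 0.01024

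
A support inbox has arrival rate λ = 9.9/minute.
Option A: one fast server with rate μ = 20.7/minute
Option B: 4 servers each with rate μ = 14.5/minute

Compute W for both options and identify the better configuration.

Option A: single server μ = 20.7 (M/M/1)
  ρ_A = 9.9/20.7 = 0.4783
  W_A = 1/(μ-λ) = 1/(20.7-9.9) = 1/10.80 = 0.09259

Option B: 4 servers μ = 14.5 (M/M/4)
  ρ_B = λ/(cμ) = 9.9/(4×14.5) = 0.1707
  Offered load a = λ/μ = cρ = 9.9/14.5 = 0.6828
  P₀ = [ Σₙ₌₀^3 aⁿ/n! + a^4/(4!(1-ρ)) ]⁻¹
  Σ = a^0/0! + a^1/1! + a^2/2! + a^3/3! = 1.0000 + 0.6828 + 0.2331 + 0.05305 = 1.9689
  a^4/(4!(1-ρ)) = 0.2173/(24 × 0.8293) = 0.01092
  P₀ = 1/(1.9689 + 0.01092) = 0.5051
  Lq = P₀·a^4·ρ / (4!(1-ρ)²) = 0.5051 × 0.2173 × 0.1707 / (24 × 0.6878) = 0.001135
  Wq_B = Lq/λ = 0.001135/9.9 = 0.0001146
  W_B = Wq_B + 1/μ = 0.0001146 + 0.06897 = 0.06908

Since W_B = 0.06908 < W_A = 0.09259, Option B (multiple servers) has the shorter time in system.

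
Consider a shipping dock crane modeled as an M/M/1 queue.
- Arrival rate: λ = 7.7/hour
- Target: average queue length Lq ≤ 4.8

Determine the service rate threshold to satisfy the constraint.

For M/M/1: Lq = λ²/(μ(μ-λ))
Need Lq ≤ 4.8, i.e. μ(μ-λ) ≥ λ²/4.8
μ² - 7.7μ - 59.29/4.8 ≥ 0  →  μ² - 7.7μ - 12.35208 ≥ 0
Quadratic formula (positive root): μ = [λ + √(λ² + 4×12.35208)]/2
Discriminant: 59.29 + 4×12.35208 = 108.6983, √108.6983 = 10.4258
μ ≥ (7.7 + 10.4258)/2 = 9.0629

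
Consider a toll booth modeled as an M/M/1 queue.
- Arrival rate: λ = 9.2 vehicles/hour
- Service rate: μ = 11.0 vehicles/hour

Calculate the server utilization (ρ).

Server utilization: ρ = λ/μ
ρ = 9.2/11.0 = 0.8364
The server is busy 83.64% of the time.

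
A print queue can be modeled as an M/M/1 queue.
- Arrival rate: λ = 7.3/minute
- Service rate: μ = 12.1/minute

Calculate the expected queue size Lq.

ρ = λ/μ = 7.3/12.1 = 0.6033
For M/M/1: Lq = λ²/(μ(μ-λ))
Lq = 53.29/(12.1 × 4.80)
Lq = 0.9175 jobs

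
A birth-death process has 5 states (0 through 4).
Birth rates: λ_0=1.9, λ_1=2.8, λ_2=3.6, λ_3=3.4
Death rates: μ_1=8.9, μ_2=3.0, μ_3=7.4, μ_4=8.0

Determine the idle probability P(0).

Ratios P(n)/P(0) = (λ₀···λₙ₋₁)/(μ₁···μₙ):
P(1)/P(0) = (1.9)/(8.9) = 0.2135
P(2)/P(0) = (1.9×2.8)/(8.9×3.0) = 0.1993
P(3)/P(0) = (1.9×2.8×3.6)/(8.9×3.0×7.4) = 0.09693
P(4)/P(0) = (1.9×2.8×3.6×3.4)/(8.9×3.0×7.4×8.0) = 0.04120

Normalization: ∑ P(n) = 1
P(0) × (1.0000 + 0.2135 + 0.1993 + 0.09693 + 0.04120) = 1
P(0) × 1.5509 = 1
P(0) = 1/1.5509 = 0.6448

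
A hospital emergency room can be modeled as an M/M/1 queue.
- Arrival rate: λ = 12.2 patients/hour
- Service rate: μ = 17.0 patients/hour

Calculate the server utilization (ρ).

Server utilization: ρ = λ/μ
ρ = 12.2/17.0 = 0.7176
The server is busy 71.76% of the time.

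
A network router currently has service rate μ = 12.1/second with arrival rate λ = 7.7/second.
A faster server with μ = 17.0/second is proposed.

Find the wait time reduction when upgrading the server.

System 1: ρ₁ = 7.7/12.1 = 0.6364, W₁ = 1/(12.1-7.7) = 0.22727
System 2: ρ₂ = 7.7/17.0 = 0.4529, W₂ = 1/(17.0-7.7) = 0.10753
Improvement: (W₁-W₂)/W₁ = (0.22727-0.10753)/0.22727 = 52.69%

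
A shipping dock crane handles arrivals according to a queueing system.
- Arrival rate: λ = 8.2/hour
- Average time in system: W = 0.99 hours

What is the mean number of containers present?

Little's Law: L = λW
L = 8.2 × 0.99 = 8.1180 containers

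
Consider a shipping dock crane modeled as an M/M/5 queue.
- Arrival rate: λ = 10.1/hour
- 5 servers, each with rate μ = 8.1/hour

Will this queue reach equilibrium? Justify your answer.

Stability requires ρ = λ/(cμ) < 1
ρ = 10.1/(5 × 8.1) = 10.1/40.50 = 0.2494
Since 0.2494 < 1, the system is STABLE.
The servers are busy 24.94% of the time.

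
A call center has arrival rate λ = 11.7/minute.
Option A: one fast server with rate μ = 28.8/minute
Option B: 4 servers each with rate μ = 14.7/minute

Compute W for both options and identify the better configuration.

Option A: single server μ = 28.8 (M/M/1)
  ρ_A = 11.7/28.8 = 0.4062
  W_A = 1/(μ-λ) = 1/(28.8-11.7) = 1/17.10 = 0.05848

Option B: 4 servers μ = 14.7 (M/M/4)
  ρ_B = λ/(cμ) = 11.7/(4×14.7) = 0.1990
  Offered load a = λ/μ = cρ = 11.7/14.7 = 0.7959
  P₀ = [ Σₙ₌₀^3 aⁿ/n! + a^4/(4!(1-ρ)) ]⁻¹
  Σ = a^0/0! + a^1/1! + a^2/2! + a^3/3! = 1.0000 + 0.79592 + 0.31674 + 0.084034 = 2.1967
  a^4/(4!(1-ρ)) = 0.4013/(24 × 0.8010) = 0.02087
  P₀ = 1/(2.1967 + 0.02087) = 0.4509
  Lq = P₀·a^4·ρ / (4!(1-ρ)²) = 0.4509 × 0.4013 × 0.1990 / (24 × 0.6416) = 0.002338
  Wq_B = Lq/λ = 0.0023383/11.7 = 0.0001999
  W_B = Wq_B + 1/μ = 0.0001999 + 0.06803 = 0.06823

Since W_A = 0.05848 < W_B = 0.06823, Option A (single fast server) has the shorter time in system.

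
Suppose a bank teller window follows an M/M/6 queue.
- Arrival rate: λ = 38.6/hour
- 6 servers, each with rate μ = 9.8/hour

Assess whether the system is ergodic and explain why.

Stability requires ρ = λ/(cμ) < 1
ρ = 38.6/(6 × 9.8) = 38.6/58.80 = 0.6565
Since 0.6565 < 1, the system is STABLE.
The servers are busy 65.65% of the time.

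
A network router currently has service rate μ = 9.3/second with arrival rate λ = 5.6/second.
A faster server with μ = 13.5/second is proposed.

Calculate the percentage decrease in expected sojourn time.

System 1: ρ₁ = 5.6/9.3 = 0.6022, W₁ = 1/(9.3-5.6) = 0.2703
System 2: ρ₂ = 5.6/13.5 = 0.4148, W₂ = 1/(13.5-5.6) = 0.1266
Improvement: (W₁-W₂)/W₁ = (0.2703-0.1266)/0.2703 = 53.16%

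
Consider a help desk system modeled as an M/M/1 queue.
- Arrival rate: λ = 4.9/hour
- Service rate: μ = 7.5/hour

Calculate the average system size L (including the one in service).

ρ = λ/μ = 4.9/7.5 = 0.6533
For M/M/1: L = λ/(μ-λ)
L = 4.9/(7.5-4.9) = 4.9/2.60
L = 1.8846 tickets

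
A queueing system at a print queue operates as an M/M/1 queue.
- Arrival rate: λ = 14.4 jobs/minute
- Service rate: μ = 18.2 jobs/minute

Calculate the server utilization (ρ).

Server utilization: ρ = λ/μ
ρ = 14.4/18.2 = 0.7912
The server is busy 79.12% of the time.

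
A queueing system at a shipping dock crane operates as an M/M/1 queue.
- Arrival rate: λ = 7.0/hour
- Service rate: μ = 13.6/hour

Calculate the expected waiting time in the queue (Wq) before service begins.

First, compute utilization: ρ = λ/μ = 7.0/13.6 = 0.5147
For M/M/1: Wq = λ/(μ(μ-λ))
Wq = 7.0/(13.6 × (13.6-7.0))
Wq = 7.0/(13.6 × 6.60)
Wq = 0.07799 hours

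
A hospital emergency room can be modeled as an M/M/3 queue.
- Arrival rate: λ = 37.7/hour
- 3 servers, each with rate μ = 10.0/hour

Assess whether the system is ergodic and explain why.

Stability requires ρ = λ/(cμ) < 1
ρ = 37.7/(3 × 10.0) = 37.7/30.00 = 1.2567
Since 1.2567 ≥ 1, the system is UNSTABLE.
Need c > λ/μ = 37.7/10.0 = 3.77.
Minimum servers needed: c = 4.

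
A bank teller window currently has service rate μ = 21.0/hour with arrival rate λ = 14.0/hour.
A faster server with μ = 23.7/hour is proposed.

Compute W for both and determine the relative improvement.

System 1: ρ₁ = 14.0/21.0 = 0.6667, W₁ = 1/(21.0-14.0) = 0.14286
System 2: ρ₂ = 14.0/23.7 = 0.5907, W₂ = 1/(23.7-14.0) = 0.10309
Improvement: (W₁-W₂)/W₁ = (0.14286-0.10309)/0.14286 = 27.84%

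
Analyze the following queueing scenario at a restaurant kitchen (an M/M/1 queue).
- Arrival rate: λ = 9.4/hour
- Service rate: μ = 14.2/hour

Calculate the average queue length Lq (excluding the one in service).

ρ = λ/μ = 9.4/14.2 = 0.6620
For M/M/1: Lq = λ²/(μ(μ-λ))
Lq = 88.36/(14.2 × 4.80)
Lq = 1.2964 orders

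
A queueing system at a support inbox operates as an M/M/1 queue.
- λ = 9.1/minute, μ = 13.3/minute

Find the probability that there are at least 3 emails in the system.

ρ = λ/μ = 9.1/13.3 = 0.6842
P(N ≥ n) = ρⁿ
P(N ≥ 3) = 0.6842^3
P(N ≥ 3) = 0.3203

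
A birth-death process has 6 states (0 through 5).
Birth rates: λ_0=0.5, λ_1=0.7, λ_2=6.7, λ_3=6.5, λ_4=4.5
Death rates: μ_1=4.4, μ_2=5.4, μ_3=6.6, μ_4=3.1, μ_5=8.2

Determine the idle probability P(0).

Ratios P(n)/P(0) = (λ₀···λₙ₋₁)/(μ₁···μₙ):
P(1)/P(0) = (0.5)/(4.4) = 0.11364
P(2)/P(0) = (0.5×0.7)/(4.4×5.4) = 0.014731
P(3)/P(0) = (0.5×0.7×6.7)/(4.4×5.4×6.6) = 0.014954
P(4)/P(0) = (0.5×0.7×6.7×6.5)/(4.4×5.4×6.6×3.1) = 0.031355
P(5)/P(0) = (0.5×0.7×6.7×6.5×4.5)/(4.4×5.4×6.6×3.1×8.2) = 0.017207

Normalization: ∑ P(n) = 1
P(0) × (1.0000 + 0.11364 + 0.014731 + 0.014954 + 0.031355 + 0.017207) = 1
P(0) × 1.1919 = 1
P(0) = 1/1.1919 = 0.8390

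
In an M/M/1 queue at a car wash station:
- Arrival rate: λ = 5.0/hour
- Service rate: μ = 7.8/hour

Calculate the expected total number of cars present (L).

ρ = λ/μ = 5.0/7.8 = 0.6410
For M/M/1: L = λ/(μ-λ)
L = 5.0/(7.8-5.0) = 5.0/2.80
L = 1.7857 cars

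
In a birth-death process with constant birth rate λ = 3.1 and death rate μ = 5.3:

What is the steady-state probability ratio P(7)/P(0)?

For constant rates: P(n)/P(0) = (λ/μ)^n
P(7)/P(0) = (3.1/5.3)^7 = 0.5849^7 = 0.02342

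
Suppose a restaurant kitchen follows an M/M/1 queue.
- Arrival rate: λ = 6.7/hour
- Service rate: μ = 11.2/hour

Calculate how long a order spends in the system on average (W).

First, compute utilization: ρ = λ/μ = 6.7/11.2 = 0.5982
For M/M/1: W = 1/(μ-λ)
W = 1/(11.2-6.7) = 1/4.50
W = 0.2222 hours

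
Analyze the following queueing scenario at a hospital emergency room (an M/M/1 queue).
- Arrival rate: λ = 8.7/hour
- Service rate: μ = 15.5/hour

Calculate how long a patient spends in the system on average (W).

First, compute utilization: ρ = λ/μ = 8.7/15.5 = 0.5613
For M/M/1: W = 1/(μ-λ)
W = 1/(15.5-8.7) = 1/6.80
W = 0.1471 hours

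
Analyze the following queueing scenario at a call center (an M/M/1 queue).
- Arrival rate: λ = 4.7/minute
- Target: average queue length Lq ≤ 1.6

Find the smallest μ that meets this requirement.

For M/M/1: Lq = λ²/(μ(μ-λ))
Need Lq ≤ 1.6, i.e. μ(μ-λ) ≥ λ²/1.6
μ² - 4.7μ - 22.09/1.6 ≥ 0  →  μ² - 4.7μ - 13.80625 ≥ 0
Quadratic formula (positive root): μ = [λ + √(λ² + 4×13.80625)]/2
Discriminant: 22.09 + 4×13.80625 = 77.3150, √77.3150 = 8.7929
μ ≥ (4.7 + 8.7929)/2 = 6.7464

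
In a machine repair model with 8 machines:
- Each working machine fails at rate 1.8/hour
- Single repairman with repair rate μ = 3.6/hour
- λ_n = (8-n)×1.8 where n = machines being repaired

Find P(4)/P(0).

P(4)/P(0) = ∏_{i=0}^{4-1} λ_i/μ_{i+1}
= (8-0)×1.8/3.6 × (8-1)×1.8/3.6 × (8-2)×1.8/3.6 × (8-3)×1.8/3.6
= 105.0000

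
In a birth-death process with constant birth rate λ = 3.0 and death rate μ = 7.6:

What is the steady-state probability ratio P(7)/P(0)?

For constant rates: P(n)/P(0) = (λ/μ)^n
P(7)/P(0) = (3.0/7.6)^7 = 0.39474^7 = 0.001493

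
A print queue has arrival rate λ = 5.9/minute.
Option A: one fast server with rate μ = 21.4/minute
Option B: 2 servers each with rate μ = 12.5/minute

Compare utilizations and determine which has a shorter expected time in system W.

Option A: single server μ = 21.4 (M/M/1)
  ρ_A = 5.9/21.4 = 0.2757
  W_A = 1/(μ-λ) = 1/(21.4-5.9) = 1/15.50 = 0.06452

Option B: 2 servers μ = 12.5 (M/M/2)
  ρ_B = λ/(cμ) = 5.9/(2×12.5) = 0.2360
  Offered load a = λ/μ = cρ = 5.9/12.5 = 0.4720
  P₀ = [ Σₙ₌₀^1 aⁿ/n! + a^2/(2!(1-ρ)) ]⁻¹
  Σ = a^0/0! + a^1/1! = 1.0000 + 0.4720 = 1.4720
  a^2/(2!(1-ρ)) = 0.2228/(2 × 0.7640) = 0.1458
  P₀ = 1/(1.4720 + 0.1458) = 0.6181
  Lq = P₀·a^2·ρ / (2!(1-ρ)²) = 0.6181 × 0.2228 × 0.2360 / (2 × 0.5837) = 0.02784
  Wq_B = Lq/λ = 0.027839/5.9 = 0.004718
  W_B = Wq_B + 1/μ = 0.004718 + 0.08000 = 0.08472

Since W_A = 0.06452 < W_B = 0.08472, Option A (single fast server) has the shorter time in system.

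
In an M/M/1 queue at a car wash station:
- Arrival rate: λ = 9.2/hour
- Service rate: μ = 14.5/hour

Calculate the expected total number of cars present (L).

ρ = λ/μ = 9.2/14.5 = 0.6345
For M/M/1: L = λ/(μ-λ)
L = 9.2/(14.5-9.2) = 9.2/5.30
L = 1.7358 cars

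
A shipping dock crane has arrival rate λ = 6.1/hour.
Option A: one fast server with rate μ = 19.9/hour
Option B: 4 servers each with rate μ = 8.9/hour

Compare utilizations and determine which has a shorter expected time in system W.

Option A: single server μ = 19.9 (M/M/1)
  ρ_A = 6.1/19.9 = 0.3065
  W_A = 1/(μ-λ) = 1/(19.9-6.1) = 1/13.80 = 0.07246

Option B: 4 servers μ = 8.9 (M/M/4)
  ρ_B = λ/(cμ) = 6.1/(4×8.9) = 0.1713
  Offered load a = λ/μ = cρ = 6.1/8.9 = 0.6854
  P₀ = [ Σₙ₌₀^3 aⁿ/n! + a^4/(4!(1-ρ)) ]⁻¹
  Σ = a^0/0! + a^1/1! + a^2/2! + a^3/3! = 1.0000 + 0.68539 + 0.23488 + 0.053662 = 1.9739
  a^4/(4!(1-ρ)) = 0.2207/(24 × 0.8287) = 0.01110
  P₀ = 1/(1.9739 + 0.01110) = 0.5038
  Lq = P₀·a^4·ρ / (4!(1-ρ)²) = 0.5038 × 0.2207 × 0.1713 / (24 × 0.6867) = 0.001156
  Wq_B = Lq/λ = 0.0011559/6.1 = 0.00018949
  W_B = Wq_B + 1/μ = 0.00018949 + 0.11236 = 0.1125

Since W_A = 0.07246 < W_B = 0.1125, Option A (single fast server) has the shorter time in system.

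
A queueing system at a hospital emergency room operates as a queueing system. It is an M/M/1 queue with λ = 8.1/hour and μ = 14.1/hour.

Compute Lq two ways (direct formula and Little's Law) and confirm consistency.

Method 1 (direct): Lq = λ²/(μ(μ-λ)) = 65.61/(14.1 × 6.00) = 0.7755

Method 2 (Little's Law):
W = 1/(μ-λ) = 1/6.00 = 0.1666667
Wq = W - 1/μ = 0.1666667 - 0.07092199 = 0.09574
Lq = λWq = 8.1 × 0.09574 = 0.7755 ✔ (matches Method 1)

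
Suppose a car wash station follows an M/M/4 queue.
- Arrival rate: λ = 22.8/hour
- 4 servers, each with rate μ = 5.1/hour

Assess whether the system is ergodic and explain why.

Stability requires ρ = λ/(cμ) < 1
ρ = 22.8/(4 × 5.1) = 22.8/20.40 = 1.1176
Since 1.1176 ≥ 1, the system is UNSTABLE.
Need c > λ/μ = 22.8/5.1 = 4.47.
Minimum servers needed: c = 5.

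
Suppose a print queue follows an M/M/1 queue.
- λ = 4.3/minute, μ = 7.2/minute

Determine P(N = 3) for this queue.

ρ = λ/μ = 4.3/7.2 = 0.59722
P(n) = (1-ρ)ρⁿ
P(3) = (1-0.59722) × 0.59722^3
P(3) = 0.4028 × 0.2130
P(3) = 0.08580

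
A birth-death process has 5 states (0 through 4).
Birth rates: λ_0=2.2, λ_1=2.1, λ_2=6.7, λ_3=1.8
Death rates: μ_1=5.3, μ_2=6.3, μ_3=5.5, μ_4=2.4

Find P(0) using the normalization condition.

Ratios P(n)/P(0) = (λ₀···λₙ₋₁)/(μ₁···μₙ):
P(1)/P(0) = (2.2)/(5.3) = 0.41509
P(2)/P(0) = (2.2×2.1)/(5.3×6.3) = 0.13836
P(3)/P(0) = (2.2×2.1×6.7)/(5.3×6.3×5.5) = 0.16855
P(4)/P(0) = (2.2×2.1×6.7×1.8)/(5.3×6.3×5.5×2.4) = 0.12642

Normalization: ∑ P(n) = 1
P(0) × (1.0000 + 0.41509 + 0.13836 + 0.16855 + 0.12642) = 1
P(0) × 1.8484 = 1
P(0) = 1/1.8484 = 0.5410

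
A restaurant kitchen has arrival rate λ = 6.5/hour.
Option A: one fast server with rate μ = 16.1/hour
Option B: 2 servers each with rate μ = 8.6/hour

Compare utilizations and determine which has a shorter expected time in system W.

Option A: single server μ = 16.1 (M/M/1)
  ρ_A = 6.5/16.1 = 0.4037
  W_A = 1/(μ-λ) = 1/(16.1-6.5) = 1/9.60 = 0.1042

Option B: 2 servers μ = 8.6 (M/M/2)
  ρ_B = λ/(cμ) = 6.5/(2×8.6) = 0.3779
  Offered load a = λ/μ = cρ = 6.5/8.6 = 0.7558
  P₀ = [ Σₙ₌₀^1 aⁿ/n! + a^2/(2!(1-ρ)) ]⁻¹
  Σ = a^0/0! + a^1/1! = 1.0000 + 0.7558 = 1.7558
  a^2/(2!(1-ρ)) = 0.57125/(2 × 0.62209) = 0.4591
  P₀ = 1/(1.7558 + 0.4591) = 0.4515
  Lq = P₀·a^2·ρ / (2!(1-ρ)²) = 0.4515 × 0.5713 × 0.3779 / (2 × 0.3870) = 0.1259
  Wq_B = Lq/λ = 0.1259/6.5 = 0.01937
  W_B = Wq_B + 1/μ = 0.01937 + 0.1163 = 0.1357

Since W_A = 0.1042 < W_B = 0.1357, Option A (single fast server) has the shorter time in system.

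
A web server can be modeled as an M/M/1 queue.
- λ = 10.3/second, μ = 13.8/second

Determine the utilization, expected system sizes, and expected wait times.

Step 1: ρ = λ/μ = 10.3/13.8 = 0.7464
Step 2: L = λ/(μ-λ) = 10.3/3.50 = 2.9429
Step 3: Lq = λ²/(μ(μ-λ)) = 106.09/(13.8×3.50) = 2.1965
Step 4: W = 1/(μ-λ) = 1/3.50 = 0.285714
Step 5: Wq = λ/(μ(μ-λ)) = 10.3/(13.8×3.50) = 0.2133
Step 6: P(0) = 1-ρ = 0.2536
Verify: L = λW = 10.3×0.285714 = 2.9429 ✔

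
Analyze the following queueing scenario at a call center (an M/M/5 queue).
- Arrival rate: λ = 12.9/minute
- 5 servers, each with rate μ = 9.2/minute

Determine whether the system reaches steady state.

Stability requires ρ = λ/(cμ) < 1
ρ = 12.9/(5 × 9.2) = 12.9/46.00 = 0.2804
Since 0.2804 < 1, the system is STABLE.
The servers are busy 28.04% of the time.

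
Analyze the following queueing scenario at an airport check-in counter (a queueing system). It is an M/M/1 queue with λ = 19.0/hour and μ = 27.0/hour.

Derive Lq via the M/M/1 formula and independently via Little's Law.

Method 1 (direct): Lq = λ²/(μ(μ-λ)) = 361.00/(27.0 × 8.00) = 1.6713

Method 2 (Little's Law):
W = 1/(μ-λ) = 1/8.00 = 0.12500
Wq = W - 1/μ = 0.12500 - 0.037037 = 0.087963
Lq = λWq = 19.0 × 0.087963 = 1.6713 ✔ (matches Method 1)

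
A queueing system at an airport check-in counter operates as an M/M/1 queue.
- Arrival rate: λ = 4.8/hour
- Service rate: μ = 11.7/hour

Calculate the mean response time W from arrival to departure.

First, compute utilization: ρ = λ/μ = 4.8/11.7 = 0.4103
For M/M/1: W = 1/(μ-λ)
W = 1/(11.7-4.8) = 1/6.90
W = 0.1449 hours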